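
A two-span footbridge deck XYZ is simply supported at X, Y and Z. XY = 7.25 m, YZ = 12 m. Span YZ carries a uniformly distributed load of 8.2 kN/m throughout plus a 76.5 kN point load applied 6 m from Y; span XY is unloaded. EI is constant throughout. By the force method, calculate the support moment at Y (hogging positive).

Insert a hinge at Y; M_Y is the redundant, and each span becomes simply supported.
Rotations at Y on the released spans (each span's end-slope, ×1/EI):
  span YZ: UDL 8.2: wL³/(24EI) = 590.4/EI
  span YZ: point load 76.5 at a = 6: Pab(L + b)/(6LEI) = 688.5/EI
  relative rotation θ_0 = (0 + 1279)/EI = 1279/EI
A unit hogging moment at Y produces rotation L₁/(3EI) + L₂/(3EI) = 6.417/EI.
Slope continuity at Y: θ_0 = M_Y·6.417/EI, so M_Y = 1279/6.417 = 199.3 kN·m (hogging).

M_Y = 199.3 kN·m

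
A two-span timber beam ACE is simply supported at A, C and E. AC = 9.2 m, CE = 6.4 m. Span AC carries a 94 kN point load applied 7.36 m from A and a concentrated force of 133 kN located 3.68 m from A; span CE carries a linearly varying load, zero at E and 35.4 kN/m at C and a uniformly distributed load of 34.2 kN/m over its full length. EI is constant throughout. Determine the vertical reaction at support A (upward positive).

R_A = 65.32 kN

Take M_C as the redundant. Released structure: two simple spans AC and CE with a hinge at C.
Rotations at C on the released spans (each span's end-slope, ×1/EI):
  span AC: point load 94 at a = 7.36: Pab(L + a)/(6LEI) = 381.9/EI
  span AC: point load 133 at a = 3.68: Pab(L + a)/(6LEI) = 630.4/EI
  span CE: triangular load, peak 35.4: w₀L³/(45EI) = 206.2/EI
  span CE: UDL 34.2: wL³/(24EI) = 373.6/EI
  relative rotation θ_0 = (1012 + 579.8)/EI = 1592/EI
A unit hogging moment at C produces rotation L₁/(3EI) + L₂/(3EI) = 5.2/EI.
Slope continuity at C: θ_0 = M_C·5.2/EI, so M_C = 1592/5.2 = 306.2 kN·m (hogging).
Span AC, ΣM about A with M_C applied at C: R_C^{AC}·9.2 = 1181 + 306.2, so R_C^{AC} = 161.7 kN and R_A = 227 − 161.7 = 65.32 kN.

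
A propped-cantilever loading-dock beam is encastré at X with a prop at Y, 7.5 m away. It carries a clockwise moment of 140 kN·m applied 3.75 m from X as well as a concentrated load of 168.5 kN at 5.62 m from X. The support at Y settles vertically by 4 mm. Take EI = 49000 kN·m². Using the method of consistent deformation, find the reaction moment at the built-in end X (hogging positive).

M_X = 141.4 kN·m

Choose R_Y as the redundant. The primary structure is the cantilever fixed at X.
Downward deflection at the released point Y due to the loads:
  clockwise couple 140 at a = 3.75: M₀a(2L − a)/(2EI) = 2953/EI
  point load 168.5 at a = 5.62: Pa²(3L − a)/(6EI) = 14972/EI
  δ_0 = 17926/EI
Flexibility coefficient — unit upward force at Y: δ_{YY} = L³/(3EI) = 140.6/EI.
With EI = 49000 kN·m²: δ_0 = 0.36583 m and δ_{YY} = 0.00287 m/kN.
Compatibility — the beam at Y must follow the support down by 0.004 m: δ_0 − R_Y·δ_{YY} = 0.004, so R_Y = (0.36583 − 0.004)/0.00287 = 126.1 kN.
Moment equilibrium about X: M_X = Σ(load moments about X) − R_Y·L = 1087 − 126.1×7.5 = 141.4 kN·m.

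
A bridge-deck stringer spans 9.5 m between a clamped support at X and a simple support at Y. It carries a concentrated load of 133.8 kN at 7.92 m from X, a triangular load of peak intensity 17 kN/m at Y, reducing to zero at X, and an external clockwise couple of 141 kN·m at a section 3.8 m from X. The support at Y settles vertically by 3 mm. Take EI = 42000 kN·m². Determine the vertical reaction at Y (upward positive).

Remove the prop at Y; the released (primary) structure is a cantilever built in at X.
Free-end deflection of the primary structure under the applied loading (downward +):
  point load 133.8 at a = 7.92: Pa²(3L − a)/(6EI) = 28787/EI
  triangular load, peak 17 at the free end: 11w₀L⁴/(120EI) = 12693/EI
  clockwise couple 141 at a = 3.8: M₀a(2L − a)/(2EI) = 4072/EI
  δ_0 = 45552/EI
Flexibility coefficient — unit upward force at Y: δ_{YY} = L³/(3EI) = 285.8/EI.
With EI = 42000 kN·m²: δ_0 = 1.0846 m and δ_{YY} = 0.006805 m/kN.
Compatibility — the beam at Y must follow the support down by 0.003 m: δ_0 − R_Y·δ_{YY} = 0.003, so R_Y = (1.0846 − 0.003)/0.006805 = 158.9 kN.

R_Y = 158.9 kN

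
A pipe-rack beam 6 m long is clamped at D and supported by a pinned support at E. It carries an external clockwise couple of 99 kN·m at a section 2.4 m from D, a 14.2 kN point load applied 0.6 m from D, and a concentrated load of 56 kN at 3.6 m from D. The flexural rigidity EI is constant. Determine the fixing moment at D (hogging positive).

M_D = 67.69 kN·m

Choose R_E as the redundant. The primary structure is the cantilever fixed at D.
Primary-structure tip deflection at E by superposition:
  clockwise couple 99 at a = 2.4: M₀a(2L − a)/(2EI) = 1140/EI
  point load 14.2 at a = 0.6: Pa²(3L − a)/(6EI) = 14.82/EI
  point load 56 at a = 3.6: Pa²(3L − a)/(6EI) = 1742/EI
  δ_0 = 2897/EI
Tip deflection under a unit load at E: L³/(3EI) = 72/EI.
The prop prevents deflection at E: R_E = δ_0/δ_{EE} = 2897/72 = 40.24 kN.
Moment equilibrium about D: M_D = Σ(load moments about D) − R_E·L = 309.1 − 40.24×6 = 67.69 kN·m.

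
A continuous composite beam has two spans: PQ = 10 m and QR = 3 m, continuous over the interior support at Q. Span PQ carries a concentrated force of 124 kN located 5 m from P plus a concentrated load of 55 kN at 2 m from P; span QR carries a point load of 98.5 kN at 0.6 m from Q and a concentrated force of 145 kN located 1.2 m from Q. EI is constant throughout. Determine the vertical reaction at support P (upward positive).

R_P = 81.14 kN

Release continuity at Q by inserting a hinge; the redundant is the internal moment M_Q. The primary structure is two simply-supported spans PQ and QR.
Rotations at Q on the released spans (each span's end-slope, ×1/EI):
  span PQ: point load 124 at a = 5: Pab(L + a)/(6LEI) = 775/EI
  span PQ: point load 55 at a = 2: Pab(L + a)/(6LEI) = 176/EI
  span QR: point load 98.5 at a = 0.6: Pab(L + b)/(6LEI) = 42.55/EI
  span QR: point load 145 at a = 1.2: Pab(L + b)/(6LEI) = 83.52/EI
  relative rotation θ_0 = (951 + 126.1)/EI = 1077/EI
A unit hogging moment at Q produces rotation L₁/(3EI) + L₂/(3EI) = 4.333/EI.
Compatibility: M_Q·(L₁+L₂)/(3EI) = θ_0, giving M_Q = 248.6 kN·m (hogging).
Span PQ, ΣM about P with M_Q applied at Q: R_Q^{PQ}·10 = 730 + 248.6, so R_Q^{PQ} = 97.86 kN and R_P = 179 − 97.86 = 81.14 kN.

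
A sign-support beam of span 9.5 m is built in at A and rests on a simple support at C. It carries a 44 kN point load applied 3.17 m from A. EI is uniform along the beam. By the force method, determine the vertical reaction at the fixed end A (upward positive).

R_A = 37.47 kN

Release the roller at C. Primary structure: cantilever fixed at A.
Deflection at C on the released cantilever, summing each load's contribution:
  point load 44 at a = 3.17: Pa²(3L − a)/(6EI) = 1867/EI
Tip deflection under a unit load at C: L³/(3EI) = 285.8/EI.
The prop prevents deflection at C: R_C = δ_0/δ_{CC} = 1867/285.8 = 6.531 kN.
Vertical equilibrium: R_A = ΣP − R_C = 44 − 6.531 = 37.47 kN.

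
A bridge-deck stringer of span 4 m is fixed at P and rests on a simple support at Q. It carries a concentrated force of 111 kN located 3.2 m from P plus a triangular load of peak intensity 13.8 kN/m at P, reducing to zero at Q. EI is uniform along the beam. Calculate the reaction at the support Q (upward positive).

Release the roller at Q. Primary structure: cantilever fixed at P.
Primary-structure tip deflection at Q by superposition:
  point load 111 at a = 3.2: Pa²(3L − a)/(6EI) = 1667/EI
  triangular load, peak 13.8 at the fixed end: w₀L⁴/(30EI) = 117.8/EI
  δ_0 = 1785/EI
Flexibility coefficient — unit upward force at Q: δ_{QQ} = L³/(3EI) = 21.33/EI.
Compatibility at Q: δ_0 − R_Q·δ_{QQ} = 0, so R_Q = 1785/21.33 = 83.66 kN.

R_Q = 83.66 kN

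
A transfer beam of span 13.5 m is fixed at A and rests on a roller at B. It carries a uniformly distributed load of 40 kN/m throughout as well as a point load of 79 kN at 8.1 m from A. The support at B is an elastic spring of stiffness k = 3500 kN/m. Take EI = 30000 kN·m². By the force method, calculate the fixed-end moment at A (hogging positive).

M_A = 1123 kN·m

Remove the prop at B; the released (primary) structure is a cantilever built in at A.
Primary-structure tip deflection at B by superposition:
  UDL 40: wL⁴/(8EI) = 166075/EI
  point load 79 at a = 8.1: Pa²(3L − a)/(6EI) = 27989/EI
  δ_0 = 194065/EI
Tip deflection under a unit load at B: L³/(3EI) = 820.1/EI.
With EI = 30000 kN·m²: δ_0 = 6.4688 m and δ_{BB} = 0.027338 m/kN.
Compatibility — the spring shortens by R_B/k under the reaction it provides: δ_0 − R_B·δ_{BB} = R_B/k. With 1/k = 0.000286 m/kN, R_B = δ_0 / (δ_{BB} + 1/k) = 6.4688 / (0.027338 + 0.000286) = 234.2 kN.
Moment equilibrium about A: M_A = Σ(load moments about A) − R_B·L = 4285 − 234.2×13.5 = 1123 kN·m.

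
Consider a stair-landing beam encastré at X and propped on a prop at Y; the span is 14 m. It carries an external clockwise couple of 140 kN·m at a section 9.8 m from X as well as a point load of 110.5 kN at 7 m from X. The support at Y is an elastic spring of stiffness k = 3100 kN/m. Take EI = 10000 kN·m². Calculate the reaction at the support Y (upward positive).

R_Y = 48.01 kN

Remove the prop at Y; the released (primary) structure is a cantilever built in at X.
Primary-structure tip deflection at Y by superposition:
  clockwise couple 140 at a = 9.8: M₀a(2L − a)/(2EI) = 12485/EI
  point load 110.5 at a = 7: Pa²(3L − a)/(6EI) = 31585/EI
  δ_0 = 44070/EI
Flexibility coefficient — unit upward force at Y: δ_{YY} = L³/(3EI) = 914.7/EI.
With EI = 10000 kN·m²: δ_0 = 4.407 m and δ_{YY} = 0.091467 m/kN.
Compatibility — the spring shortens by R_Y/k under the reaction it provides: δ_0 − R_Y·δ_{YY} = R_Y/k. With 1/k = 0.000323 m/kN, R_Y = δ_0 / (δ_{YY} + 1/k) = 4.407 / (0.091467 + 0.000323) = 48.01 kN.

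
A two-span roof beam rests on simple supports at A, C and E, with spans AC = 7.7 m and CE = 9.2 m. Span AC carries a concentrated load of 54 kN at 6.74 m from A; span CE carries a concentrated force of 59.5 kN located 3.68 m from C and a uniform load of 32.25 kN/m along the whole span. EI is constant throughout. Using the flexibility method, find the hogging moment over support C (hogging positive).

Insert a hinge at C; M_C is the redundant, and each span becomes simply supported.
Rotations at C on the released spans (each span's end-slope, ×1/EI):
  span AC: point load 54 at a = 6.74: Pab(L + a)/(6LEI) = 109.2/EI
  span CE: point load 59.5 at a = 3.68: Pab(L + b)/(6LEI) = 322.3/EI
  span CE: UDL 32.25: wL³/(24EI) = 1046/EI
  relative rotation θ_0 = (109.2 + 1369)/EI = 1478/EI
A unit hogging moment at C produces rotation L₁/(3EI) + L₂/(3EI) = 5.633/EI.
Slope continuity at C: θ_0 = M_C·5.633/EI, so M_C = 1478/5.633 = 262.3 kN·m (hogging).

M_C = 262.3 kN·m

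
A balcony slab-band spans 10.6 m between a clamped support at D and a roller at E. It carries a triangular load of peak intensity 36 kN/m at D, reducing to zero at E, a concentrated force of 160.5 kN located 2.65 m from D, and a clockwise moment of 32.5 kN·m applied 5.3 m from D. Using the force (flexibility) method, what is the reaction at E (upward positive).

R_E = 55.4 kN

Take the reaction at E as the redundant and release it; the primary structure is a cantilever fixed at D.
Free-end deflection of the primary structure under the applied loading (downward +):
  triangular load, peak 36 at the fixed end: w₀L⁴/(30EI) = 15150/EI
  point load 160.5 at a = 2.65: Pa²(3L − a)/(6EI) = 5476/EI
  clockwise couple 32.5 at a = 5.3: M₀a(2L − a)/(2EI) = 1369/EI
  δ_0 = 21995/EI
Tip deflection under a unit load at E: L³/(3EI) = 397/EI.
The prop prevents deflection at E: R_E = δ_0/δ_{EE} = 21995/397 = 55.4 kN.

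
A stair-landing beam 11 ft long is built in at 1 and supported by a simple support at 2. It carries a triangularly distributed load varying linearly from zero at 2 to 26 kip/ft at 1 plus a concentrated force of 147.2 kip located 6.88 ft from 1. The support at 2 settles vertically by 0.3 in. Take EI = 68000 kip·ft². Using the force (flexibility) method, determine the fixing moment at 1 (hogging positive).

M_1 = 512.6 kip·ft

Release the roller at 2. Primary structure: cantilever fixed at 1.
Free-end deflection of the primary structure under the applied loading (downward +):
  triangular load, peak 26 at the fixed end: w₀L⁴/(30EI) = 12689/EI
  point load 147.2 at a = 6.88: Pa²(3L − a)/(6EI) = 30332/EI
  δ_0 = 43021/EI
Flexibility coefficient — unit upward force at 2: δ_{22} = L³/(3EI) = 443.7/EI.
With EI = 68000 kip·ft²: δ_0 = 0.63267 ft and δ_{22} = 0.006525 ft/kip.
Compatibility — the beam at 2 must follow the support down by 0.025 ft: δ_0 − R_2·δ_{22} = 0.025, so R_2 = (0.63267 − 0.025)/0.006525 = 93.14 kip.
Moment equilibrium about 1: M_1 = Σ(load moments about 1) − R_2·L = 1537 − 93.14×11 = 512.6 kip·ft.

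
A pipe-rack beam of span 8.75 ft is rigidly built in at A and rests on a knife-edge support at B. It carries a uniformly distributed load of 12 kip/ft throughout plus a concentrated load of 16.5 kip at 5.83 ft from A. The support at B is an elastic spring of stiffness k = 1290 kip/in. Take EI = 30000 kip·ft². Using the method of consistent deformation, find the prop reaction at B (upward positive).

R_B = 47.51 kip

Choose R_B as the redundant. The primary structure is the cantilever fixed at A.
Deflection at B on the released cantilever, summing each load's contribution:
  UDL 12: wL⁴/(8EI) = 8793/EI
  point load 16.5 at a = 5.83: Pa²(3L − a)/(6EI) = 1909/EI
  δ_0 = 10701/EI
Flexibility coefficient — unit upward force at B: δ_{BB} = L³/(3EI) = 223.3/EI.
With EI = 30000 kip·ft²: δ_0 = 0.35671 ft and δ_{BB} = 0.007444 ft/kip.
Compatibility — the spring shortens by R_B/k under the reaction it provides: δ_0 − R_B·δ_{BB} = R_B/k. With 1/k = 1/(1290×12) ft/kip = 0.000065 ft/kip, R_B = δ_0 / (δ_{BB} + 1/k) = 0.35671 / (0.007444 + 0.000065) = 47.51 kip.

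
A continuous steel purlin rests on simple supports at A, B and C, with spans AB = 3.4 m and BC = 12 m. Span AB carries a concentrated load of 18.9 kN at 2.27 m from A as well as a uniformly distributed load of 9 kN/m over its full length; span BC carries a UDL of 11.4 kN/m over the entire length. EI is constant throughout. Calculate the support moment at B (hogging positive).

Take M_B as the redundant. Released structure: two simple spans AB and BC with a hinge at B.
Rotations at B on the released spans (each span's end-slope, ×1/EI):
  span AB: point load 18.9 at a = 2.27: Pab(L + a)/(6LEI) = 13.47/EI
  span AB: UDL 9: wL³/(24EI) = 14.74/EI
  span BC: UDL 11.4: wL³/(24EI) = 820.8/EI
  relative rotation θ_0 = (28.21 + 820.8)/EI = 849/EI
A unit hogging moment at B produces rotation L₁/(3EI) + L₂/(3EI) = 5.133/EI.
Slope continuity at B: θ_0 = M_B·5.133/EI, so M_B = 849/5.133 = 165.4 kN·m (hogging).

M_B = 165.4 kN·m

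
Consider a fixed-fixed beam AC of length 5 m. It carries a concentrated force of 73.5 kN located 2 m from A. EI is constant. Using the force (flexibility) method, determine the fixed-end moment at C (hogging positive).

Take the two fixed-end moments M_A, M_C as redundants; the released structure is the simple span AC.
On the primary (simply-supported) span, the end slopes from the loading are:
  at A: point load 73.5 at a = 2: Pab(L + b)/(6LEI) = 117.6/EI
  at C: point load 73.5 at a = 2: Pab(L + a)/(6LEI) = 102.9/EI
  θ_A0 = 117.6/EI,  θ_C0 = 102.9/EI
Flexibility coefficients: a unit moment at one end gives L/(3EI) there and L/(6EI) at the far end, so f₁₁ = f₂₂ = 1.667/EI and f₁₂ = f₂₁ = 0.8333/EI.
Compatibility — zero rotation at each built-in end:
  1.667 M_A + 0.8333 M_C = 117.6
  0.8333 M_A + 1.667 M_C = 102.9
Solving the pair gives M_A = 52.92 kN·m and M_C = 35.28 kN·m (hogging).

M_C = 35.28 kN·m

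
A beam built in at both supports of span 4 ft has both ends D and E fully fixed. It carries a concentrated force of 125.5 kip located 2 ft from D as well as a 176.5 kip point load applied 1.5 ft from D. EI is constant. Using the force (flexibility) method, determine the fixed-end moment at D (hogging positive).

M_D = 166.2 kip·ft

Release both end moments; the primary structure is a simply-supported span DE with redundants M_D and M_E.
Simple-span end rotations at D and E under the given loads:
  at D: point load 125.5 at a = 2: Pab(L + b)/(6LEI) = 125.5/EI
  at E: point load 125.5 at a = 2: Pab(L + a)/(6LEI) = 125.5/EI
  at D: point load 176.5 at a = 1.5: Pab(L + b)/(6LEI) = 179.3/EI
  at E: point load 176.5 at a = 1.5: Pab(L + a)/(6LEI) = 151.7/EI
  θ_D0 = 304.8/EI,  θ_E0 = 277.2/EI
Flexibility coefficients: a unit moment at one end gives L/(3EI) there and L/(6EI) at the far end, so f₁₁ = f₂₂ = 1.333/EI and f₁₂ = f₂₁ = 0.6667/EI.
Compatibility — zero rotation at each built-in end:
  1.333 M_D + 0.6667 M_E = 304.8
  0.6667 M_D + 1.333 M_E = 277.2
Solving the pair gives M_D = 166.2 kip·ft and M_E = 124.8 kip·ft (hogging).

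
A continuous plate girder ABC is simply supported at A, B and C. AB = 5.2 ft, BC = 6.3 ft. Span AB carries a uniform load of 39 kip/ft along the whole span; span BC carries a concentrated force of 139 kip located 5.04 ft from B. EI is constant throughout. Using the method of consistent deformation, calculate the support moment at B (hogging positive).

Take M_B as the redundant. Released structure: two simple spans AB and BC with a hinge at B.
Rotations at B on the released spans (each span's end-slope, ×1/EI):
  span AB: UDL 39: wL³/(24EI) = 228.5/EI
  span BC: point load 139 at a = 5.04: Pab(L + b)/(6LEI) = 176.5/EI
  relative rotation θ_0 = (228.5 + 176.5)/EI = 405/EI
A unit hogging moment at B produces rotation L₁/(3EI) + L₂/(3EI) = 3.833/EI.
Slope continuity at B: θ_0 = M_B·3.833/EI, so M_B = 405/3.833 = 105.7 kip·ft (hogging).

M_B = 105.7 kip·ft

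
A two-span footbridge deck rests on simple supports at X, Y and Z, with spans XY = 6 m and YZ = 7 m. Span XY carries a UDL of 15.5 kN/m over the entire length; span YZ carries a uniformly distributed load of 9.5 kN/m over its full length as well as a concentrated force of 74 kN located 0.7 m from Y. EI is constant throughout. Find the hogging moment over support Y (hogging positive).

Take M_Y as the redundant. Released structure: two simple spans XY and YZ with a hinge at Y.
Discontinuity in slope at Y on the released structure — sum the simple-span end rotations:
  span XY: UDL 15.5: wL³/(24EI) = 139.5/EI
  span YZ: UDL 9.5: wL³/(24EI) = 135.8/EI
  span YZ: point load 74 at a = 0.7: Pab(L + b)/(6LEI) = 103.3/EI
  relative rotation θ_0 = (139.5 + 239.1)/EI = 378.6/EI
A unit hogging moment at Y produces rotation L₁/(3EI) + L₂/(3EI) = 4.333/EI.
Compatibility: M_Y·(L₁+L₂)/(3EI) = θ_0, giving M_Y = 87.37 kN·m (hogging).

M_Y = 87.37 kN·m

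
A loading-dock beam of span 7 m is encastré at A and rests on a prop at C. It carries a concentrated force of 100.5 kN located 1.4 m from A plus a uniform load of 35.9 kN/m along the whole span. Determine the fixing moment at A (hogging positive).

M_A = 321.2 kN·m

Choose R_C as the redundant. The primary structure is the cantilever fixed at A.
Deflection at C on the released cantilever, summing each load's contribution:
  point load 100.5 at a = 1.4: Pa²(3L − a)/(6EI) = 643.5/EI
  UDL 35.9: wL⁴/(8EI) = 10774/EI
  δ_0 = 11418/EI
Flexibility coefficient — unit upward force at C: δ_{CC} = L³/(3EI) = 114.3/EI.
The prop prevents deflection at C: R_C = δ_0/δ_{CC} = 11418/114.3 = 99.87 kN.
Moment equilibrium about A: M_A = Σ(load moments about A) − R_C·L = 1020 − 99.87×7 = 321.2 kN·m.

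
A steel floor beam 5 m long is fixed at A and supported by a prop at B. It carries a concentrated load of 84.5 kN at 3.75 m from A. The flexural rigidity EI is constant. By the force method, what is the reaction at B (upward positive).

R_B = 53.47 kN

Release the roller at B. Primary structure: cantilever fixed at A.
Primary-structure tip deflection at B by superposition:
  point load 84.5 at a = 3.75: Pa²(3L − a)/(6EI) = 2228/EI
Tip deflection under a unit load at B: L³/(3EI) = 41.67/EI.
Compatibility at B: δ_0 − R_B·δ_{BB} = 0, so R_B = 2228/41.67 = 53.47 kN.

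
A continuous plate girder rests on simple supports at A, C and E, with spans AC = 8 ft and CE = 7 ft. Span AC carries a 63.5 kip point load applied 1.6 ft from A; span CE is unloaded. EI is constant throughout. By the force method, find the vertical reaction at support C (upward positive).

Insert a hinge at C; M_C is the redundant, and each span becomes simply supported.
End slopes at the hinge C, treating each span as simply supported:
  span AC: point load 63.5 at a = 1.6: Pab(L + a)/(6LEI) = 130/EI
  relative rotation θ_0 = (130 + 0)/EI = 130/EI
A unit hogging moment at C produces rotation L₁/(3EI) + L₂/(3EI) = 5/EI.
Compatibility: M_C·(L₁+L₂)/(3EI) = θ_0, giving M_C = 26.01 kip·ft (hogging).
Span AC, ΣM about A with M_C applied at C: R_C^{AC}·8 = 101.6 + 26.01, so R_C^{AC} = 15.95 kip and R_A = 63.5 − 15.95 = 47.55 kip.
Span CE, ΣM about E: R_C^{CE}·7 = 0 + 26.01, so R_C^{CE} = 3.716 kip and R_E = 0 − 3.716 = -3.716 kip.
R_C = 15.95 + 3.716 = 19.67 kip.

R_C = 19.67 kip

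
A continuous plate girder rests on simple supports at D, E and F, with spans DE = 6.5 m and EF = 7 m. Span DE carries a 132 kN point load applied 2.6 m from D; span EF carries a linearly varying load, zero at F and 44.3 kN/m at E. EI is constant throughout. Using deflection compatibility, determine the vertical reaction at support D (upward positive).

R_D = 56.98 kN

Insert a hinge at E; M_E is the redundant, and each span becomes simply supported.
Rotations at E on the released spans (each span's end-slope, ×1/EI):
  span DE: point load 132 at a = 2.6: Pab(L + a)/(6LEI) = 312.3/EI
  span EF: triangular load, peak 44.3: w₀L³/(45EI) = 337.7/EI
  relative rotation θ_0 = (312.3 + 337.7)/EI = 650/EI
A unit hogging moment at E produces rotation L₁/(3EI) + L₂/(3EI) = 4.5/EI.
Slope continuity at E: θ_0 = M_E·4.5/EI, so M_E = 650/4.5 = 144.4 kN·m (hogging).
Span DE, ΣM about D with M_E applied at E: R_E^{DE}·6.5 = 343.2 + 144.4, so R_E^{DE} = 75.02 kN and R_D = 132 − 75.02 = 56.98 kN.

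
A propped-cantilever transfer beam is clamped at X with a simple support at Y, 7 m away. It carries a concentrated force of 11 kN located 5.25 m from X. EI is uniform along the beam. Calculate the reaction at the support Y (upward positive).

R_Y = 6.961 kN

Release the roller at Y. Primary structure: cantilever fixed at X.
Free-end deflection of the primary structure under the applied loading (downward +):
  point load 11 at a = 5.25: Pa²(3L − a)/(6EI) = 795.9/EI
Tip deflection under a unit load at Y: L³/(3EI) = 114.3/EI.
Compatibility at Y: δ_0 − R_Y·δ_{YY} = 0, so R_Y = 795.9/114.3 = 6.961 kN.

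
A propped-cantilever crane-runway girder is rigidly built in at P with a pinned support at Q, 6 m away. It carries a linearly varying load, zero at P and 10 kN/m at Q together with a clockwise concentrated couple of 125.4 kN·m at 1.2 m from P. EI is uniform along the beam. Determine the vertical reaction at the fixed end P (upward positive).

Choose R_Q as the redundant. The primary structure is the cantilever fixed at P.
Downward deflection at the released point Q due to the loads:
  triangular load, peak 10 at the free end: 11w₀L⁴/(120EI) = 1188/EI
  clockwise couple 125.4 at a = 1.2: M₀a(2L − a)/(2EI) = 812.6/EI
  δ_0 = 2001/EI
Tip deflection under a unit load at Q: L³/(3EI) = 72/EI.
The prop prevents deflection at Q: R_Q = δ_0/δ_{QQ} = 2001/72 = 27.79 kN.
Vertical equilibrium: R_P = ΣP − R_Q = 30 − 27.79 = 2.214 kN.

R_P = 2.214 kN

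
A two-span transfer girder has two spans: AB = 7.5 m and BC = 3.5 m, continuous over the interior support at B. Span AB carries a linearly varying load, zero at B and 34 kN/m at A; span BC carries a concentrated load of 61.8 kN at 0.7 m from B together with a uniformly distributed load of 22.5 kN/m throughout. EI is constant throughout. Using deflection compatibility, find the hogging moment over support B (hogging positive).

Take M_B as the redundant. Released structure: two simple spans AB and BC with a hinge at B.
End slopes at the hinge B, treating each span as simply supported:
  span AB: triangular load, peak 34: 7w₀L³/(360EI) = 278.9/EI
  span BC: point load 61.8 at a = 0.7: Pab(L + b)/(6LEI) = 36.34/EI
  span BC: UDL 22.5: wL³/(24EI) = 40.2/EI
  relative rotation θ_0 = (278.9 + 76.53)/EI = 355.4/EI
A unit hogging moment at B produces rotation L₁/(3EI) + L₂/(3EI) = 3.667/EI.
Compatibility: M_B·(L₁+L₂)/(3EI) = θ_0, giving M_B = 96.94 kN·m (hogging).

M_B = 96.94 kN·m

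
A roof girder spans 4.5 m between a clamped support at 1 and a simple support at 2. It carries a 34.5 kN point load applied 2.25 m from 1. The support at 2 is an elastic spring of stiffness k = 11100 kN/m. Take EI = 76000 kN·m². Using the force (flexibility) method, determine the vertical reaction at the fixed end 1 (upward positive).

R_1 = 25.7 kN

Take the reaction at 2 as the redundant and release it; the primary structure is a cantilever fixed at 1.
Deflection at 2 on the released cantilever, summing each load's contribution:
  point load 34.5 at a = 2.25: Pa²(3L − a)/(6EI) = 327.5/EI
Tip deflection under a unit load at 2: L³/(3EI) = 30.38/EI.
With EI = 76000 kN·m²: δ_0 = 0.004309 m and δ_{22} = 0.0004 m/kN.
Compatibility — the spring shortens by R_2/k under the reaction it provides: δ_0 − R_2·δ_{22} = R_2/k. With 1/k = 0.00009 m/kN, R_2 = δ_0 / (δ_{22} + 1/k) = 0.004309 / (0.0004 + 0.00009) = 8.798 kN.
Vertical equilibrium: R_1 = ΣP − R_2 = 34.5 − 8.798 = 25.7 kN.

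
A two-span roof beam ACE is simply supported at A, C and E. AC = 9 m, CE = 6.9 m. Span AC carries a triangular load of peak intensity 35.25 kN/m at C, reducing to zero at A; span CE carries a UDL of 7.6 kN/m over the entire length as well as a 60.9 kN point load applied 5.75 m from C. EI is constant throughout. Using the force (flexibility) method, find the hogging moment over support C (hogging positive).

M_C = 142.1 kN·m

Take M_C as the redundant. Released structure: two simple spans AC and CE with a hinge at C.
End slopes at the hinge C, treating each span as simply supported:
  span AC: triangular load, peak 35.25: w₀L³/(45EI) = 571/EI
  span CE: UDL 7.6: wL³/(24EI) = 104/EI
  span CE: point load 60.9 at a = 5.75: Pab(L + b)/(6LEI) = 78.3/EI
  relative rotation θ_0 = (571 + 182.3)/EI = 753.4/EI
A unit hogging moment at C produces rotation L₁/(3EI) + L₂/(3EI) = 5.3/EI.
Slope continuity at C: θ_0 = M_C·5.3/EI, so M_C = 753.4/5.3 = 142.1 kN·m (hogging).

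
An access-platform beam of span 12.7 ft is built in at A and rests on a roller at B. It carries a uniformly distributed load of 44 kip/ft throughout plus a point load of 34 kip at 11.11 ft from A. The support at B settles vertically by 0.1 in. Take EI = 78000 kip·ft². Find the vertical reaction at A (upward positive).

Release the roller at B. Primary structure: cantilever fixed at A.
Free-end deflection of the primary structure under the applied loading (downward +):
  UDL 44: wL⁴/(8EI) = 143080/EI
  point load 34 at a = 11.11: Pa²(3L − a)/(6EI) = 18878/EI
  δ_0 = 161958/EI
Flexibility coefficient — unit upward force at B: δ_{BB} = L³/(3EI) = 682.8/EI.
With EI = 78000 kip·ft²: δ_0 = 2.0764 ft and δ_{BB} = 0.008754 ft/kip.
Compatibility — the beam at B must follow the support down by 0.008333 ft: δ_0 − R_B·δ_{BB} = 0.008333, so R_B = (2.0764 − 0.008333)/0.008754 = 236.2 kip.
Vertical equilibrium: R_A = ΣP − R_B = 592.8 − 236.2 = 356.6 kip.

R_A = 356.6 kip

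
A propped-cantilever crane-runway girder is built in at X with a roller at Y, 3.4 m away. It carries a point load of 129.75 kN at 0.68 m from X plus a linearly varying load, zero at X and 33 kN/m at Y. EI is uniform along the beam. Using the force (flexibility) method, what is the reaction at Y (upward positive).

R_Y = 38.12 kN

Take the reaction at Y as the redundant and release it; the primary structure is a cantilever fixed at X.
Downward deflection at the released point Y due to the loads:
  point load 129.75 at a = 0.68: Pa²(3L − a)/(6EI) = 95.19/EI
  triangular load, peak 33 at the free end: 11w₀L⁴/(120EI) = 404.2/EI
  δ_0 = 499.4/EI
Flexibility coefficient — unit upward force at Y: δ_{YY} = L³/(3EI) = 13.1/EI.
Compatibility at Y: δ_0 − R_Y·δ_{YY} = 0, so R_Y = 499.4/13.1 = 38.12 kN.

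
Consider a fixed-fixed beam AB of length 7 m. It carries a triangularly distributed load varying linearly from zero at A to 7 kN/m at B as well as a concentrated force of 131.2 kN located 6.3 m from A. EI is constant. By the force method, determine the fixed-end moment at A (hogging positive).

Take the two fixed-end moments M_A, M_B as redundants; the released structure is the simple span AB.
Simple-span end rotations at A and B under the given loads:
  at A: triangular load, peak 7: 7w₀L³/(360EI) = 46.69/EI
  at B: triangular load, peak 7: w₀L³/(45EI) = 53.36/EI
  at A: point load 131.2 at a = 6.3: Pab(L + b)/(6LEI) = 106.1/EI
  at B: point load 131.2 at a = 6.3: Pab(L + a)/(6LEI) = 183.2/EI
  θ_A0 = 152.8/EI,  θ_B0 = 236.6/EI
Flexibility coefficients: a unit moment at one end gives L/(3EI) there and L/(6EI) at the far end, so f₁₁ = f₂₂ = 2.333/EI and f₁₂ = f₂₁ = 1.167/EI.
Compatibility — zero rotation at each built-in end:
  2.333 M_A + 1.167 M_B = 152.8
  1.167 M_A + 2.333 M_B = 236.6
Solving the pair gives M_A = 19.7 kN·m and M_B = 91.54 kN·m (hogging).

M_A = 19.7 kN·m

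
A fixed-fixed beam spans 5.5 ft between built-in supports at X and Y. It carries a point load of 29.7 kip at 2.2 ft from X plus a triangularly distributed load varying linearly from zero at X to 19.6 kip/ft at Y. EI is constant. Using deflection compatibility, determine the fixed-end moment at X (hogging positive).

M_X = 43.29 kip·ft

Release both end moments; the primary structure is a simply-supported span XY with redundants M_X and M_Y.
End rotations of the released simple span under the applied load (×1/EI):
  at X: point load 29.7 at a = 2.2: Pab(L + b)/(6LEI) = 57.5/EI
  at Y: point load 29.7 at a = 2.2: Pab(L + a)/(6LEI) = 50.31/EI
  at X: triangular load, peak 19.6: 7w₀L³/(360EI) = 63.41/EI
  at Y: triangular load, peak 19.6: w₀L³/(45EI) = 72.47/EI
  θ_X0 = 120.9/EI,  θ_Y0 = 122.8/EI
Flexibility coefficients: a unit moment at one end gives L/(3EI) there and L/(6EI) at the far end, so f₁₁ = f₂₂ = 1.833/EI and f₁₂ = f₂₁ = 0.9167/EI.
Compatibility — zero rotation at each built-in end:
  1.833 M_X + 0.9167 M_Y = 120.9
  0.9167 M_X + 1.833 M_Y = 122.8
Solving the pair gives M_X = 43.29 kip·ft and M_Y = 45.33 kip·ft (hogging).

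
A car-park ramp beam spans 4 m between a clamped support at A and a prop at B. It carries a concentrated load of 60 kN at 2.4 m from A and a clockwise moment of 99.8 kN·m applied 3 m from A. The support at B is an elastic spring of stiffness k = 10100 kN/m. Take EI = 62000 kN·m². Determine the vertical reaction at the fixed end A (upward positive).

R_A = 12.63 kN

Remove the prop at B; the released (primary) structure is a cantilever built in at A.
Free-end deflection of the primary structure under the applied loading (downward +):
  point load 60 at a = 2.4: Pa²(3L − a)/(6EI) = 553/EI
  clockwise couple 99.8 at a = 3: M₀a(2L − a)/(2EI) = 748.5/EI
  δ_0 = 1301/EI
Tip deflection under a unit load at B: L³/(3EI) = 21.33/EI.
With EI = 62000 kN·m²: δ_0 = 0.020991 m and δ_{BB} = 0.000344 m/kN.
Compatibility — the spring shortens by R_B/k under the reaction it provides: δ_0 − R_B·δ_{BB} = R_B/k. With 1/k = 0.000099 m/kN, R_B = δ_0 / (δ_{BB} + 1/k) = 0.020991 / (0.000344 + 0.000099) = 47.37 kN.
Vertical equilibrium: R_A = ΣP − R_B = 60 − 47.37 = 12.63 kN.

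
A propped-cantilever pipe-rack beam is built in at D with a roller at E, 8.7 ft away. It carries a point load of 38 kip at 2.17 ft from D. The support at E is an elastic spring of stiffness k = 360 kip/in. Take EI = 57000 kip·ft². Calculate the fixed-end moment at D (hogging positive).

M_D = 55.78 kip·ft

Remove the prop at E; the released (primary) structure is a cantilever built in at D.
Free-end deflection of the primary structure under the applied loading (downward +):
  point load 38 at a = 2.17: Pa²(3L − a)/(6EI) = 713.7/EI
Flexibility coefficient — unit upward force at E: δ_{EE} = L³/(3EI) = 219.5/EI.
With EI = 57000 kip·ft²: δ_0 = 0.01252 ft and δ_{EE} = 0.003851 ft/kip.
Compatibility — the spring shortens by R_E/k under the reaction it provides: δ_0 − R_E·δ_{EE} = R_E/k. With 1/k = 1/(360×12) ft/kip = 0.000231 ft/kip, R_E = δ_0 / (δ_{EE} + 1/k) = 0.01252 / (0.003851 + 0.000231) = 3.067 kip.
Moment equilibrium about D: M_D = Σ(load moments about D) − R_E·L = 82.46 − 3.067×8.7 = 55.78 kip·ft.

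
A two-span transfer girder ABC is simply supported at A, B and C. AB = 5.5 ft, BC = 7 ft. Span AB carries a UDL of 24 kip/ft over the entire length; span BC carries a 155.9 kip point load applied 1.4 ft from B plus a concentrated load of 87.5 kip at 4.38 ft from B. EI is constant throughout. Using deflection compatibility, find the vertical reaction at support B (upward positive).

R_B = 282.9 kip

Insert a hinge at B; M_B is the redundant, and each span becomes simply supported.
Discontinuity in slope at B on the released structure — sum the simple-span end rotations:
  span AB: UDL 24: wL³/(24EI) = 166.4/EI
  span BC: point load 155.9 at a = 1.4: Pab(L + b)/(6LEI) = 366.7/EI
  span BC: point load 87.5 at a = 4.38: Pab(L + b)/(6LEI) = 230/EI
  relative rotation θ_0 = (166.4 + 596.7)/EI = 763/EI
A unit hogging moment at B produces rotation L₁/(3EI) + L₂/(3EI) = 4.167/EI.
Slope continuity at B: θ_0 = M_B·4.167/EI, so M_B = 763/4.167 = 183.1 kip·ft (hogging).
Span AB, ΣM about A with M_B applied at B: R_B^{AB}·5.5 = 363 + 183.1, so R_B^{AB} = 99.3 kip and R_A = 132 − 99.3 = 32.7 kip.
Span BC, ΣM about C: R_B^{BC}·7 = 1102 + 183.1, so R_B^{BC} = 183.6 kip and R_C = 243.4 − 183.6 = 59.77 kip.
R_B = 99.3 + 183.6 = 282.9 kip.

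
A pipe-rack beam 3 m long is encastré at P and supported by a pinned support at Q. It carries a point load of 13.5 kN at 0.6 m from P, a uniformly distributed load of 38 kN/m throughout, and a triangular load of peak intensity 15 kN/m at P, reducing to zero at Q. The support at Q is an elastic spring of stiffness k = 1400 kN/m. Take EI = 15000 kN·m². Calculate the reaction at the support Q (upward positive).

R_Q = 21.92 kN

Take the reaction at Q as the redundant and release it; the primary structure is a cantilever fixed at P.
Primary-structure tip deflection at Q by superposition:
  point load 13.5 at a = 0.6: Pa²(3L − a)/(6EI) = 6.804/EI
  UDL 38: wL⁴/(8EI) = 384.8/EI
  triangular load, peak 15 at the fixed end: w₀L⁴/(30EI) = 40.5/EI
  δ_0 = 432.1/EI
Tip deflection under a unit load at Q: L³/(3EI) = 9/EI.
With EI = 15000 kN·m²: δ_0 = 0.028804 m and δ_{QQ} = 0.0006 m/kN.
Compatibility — the spring shortens by R_Q/k under the reaction it provides: δ_0 − R_Q·δ_{QQ} = R_Q/k. With 1/k = 0.000714 m/kN, R_Q = δ_0 / (δ_{QQ} + 1/k) = 0.028804 / (0.0006 + 0.000714) = 21.92 kN.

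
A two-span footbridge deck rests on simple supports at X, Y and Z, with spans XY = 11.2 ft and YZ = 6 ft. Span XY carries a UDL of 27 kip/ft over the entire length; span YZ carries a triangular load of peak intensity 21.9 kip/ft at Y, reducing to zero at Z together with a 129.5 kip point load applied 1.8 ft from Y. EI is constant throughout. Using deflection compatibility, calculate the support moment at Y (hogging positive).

Insert a hinge at Y; M_Y is the redundant, and each span becomes simply supported.
Rotations at Y on the released spans (each span's end-slope, ×1/EI):
  span XY: UDL 27: wL³/(24EI) = 1581/EI
  span YZ: triangular load, peak 21.9: w₀L³/(45EI) = 105.1/EI
  span YZ: point load 129.5 at a = 1.8: Pab(L + b)/(6LEI) = 277.4/EI
  relative rotation θ_0 = (1581 + 382.5)/EI = 1963/EI
A unit hogging moment at Y produces rotation L₁/(3EI) + L₂/(3EI) = 5.733/EI.
Slope continuity at Y: θ_0 = M_Y·5.733/EI, so M_Y = 1963/5.733 = 342.4 kip·ft (hogging).

M_Y = 342.4 kip·ft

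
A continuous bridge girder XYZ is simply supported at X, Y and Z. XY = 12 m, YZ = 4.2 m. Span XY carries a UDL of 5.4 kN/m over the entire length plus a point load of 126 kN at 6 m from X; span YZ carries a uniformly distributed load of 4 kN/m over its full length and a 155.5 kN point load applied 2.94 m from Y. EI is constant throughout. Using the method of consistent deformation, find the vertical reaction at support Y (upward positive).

Insert a hinge at Y; M_Y is the redundant, and each span becomes simply supported.
End slopes at the hinge Y, treating each span as simply supported:
  span XY: UDL 5.4: wL³/(24EI) = 388.8/EI
  span XY: point load 126 at a = 6: Pab(L + a)/(6LEI) = 1134/EI
  span YZ: UDL 4: wL³/(24EI) = 12.35/EI
  span YZ: point load 155.5 at a = 2.94: Pab(L + b)/(6LEI) = 124.8/EI
  relative rotation θ_0 = (1523 + 137.2)/EI = 1660/EI
A unit hogging moment at Y produces rotation L₁/(3EI) + L₂/(3EI) = 5.4/EI.
Slope continuity at Y: θ_0 = M_Y·5.4/EI, so M_Y = 1660/5.4 = 307.4 kN·m (hogging).
Span XY, ΣM about X with M_Y applied at Y: R_Y^{XY}·12 = 1145 + 307.4, so R_Y^{XY} = 121 kN and R_X = 190.8 − 121 = 69.78 kN.
Span YZ, ΣM about Z: R_Y^{YZ}·4.2 = 231.2 + 307.4, so R_Y^{YZ} = 128.2 kN and R_Z = 172.3 − 128.2 = 44.06 kN.
R_Y = 121 + 128.2 = 249.3 kN.

R_Y = 249.3 kN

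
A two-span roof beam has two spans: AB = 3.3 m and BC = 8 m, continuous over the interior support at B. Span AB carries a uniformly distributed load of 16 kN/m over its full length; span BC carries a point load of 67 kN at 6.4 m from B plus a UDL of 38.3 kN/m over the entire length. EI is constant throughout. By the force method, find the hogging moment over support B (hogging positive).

M_B = 259.7 kN·m

Release continuity at B by inserting a hinge; the redundant is the internal moment M_B. The primary structure is two simply-supported spans AB and BC.
End slopes at the hinge B, treating each span as simply supported:
  span AB: UDL 16: wL³/(24EI) = 23.96/EI
  span BC: point load 67 at a = 6.4: Pab(L + b)/(6LEI) = 137.2/EI
  span BC: UDL 38.3: wL³/(24EI) = 817.1/EI
  relative rotation θ_0 = (23.96 + 954.3)/EI = 978.2/EI
A unit hogging moment at B produces rotation L₁/(3EI) + L₂/(3EI) = 3.767/EI.
Compatibility: M_B·(L₁+L₂)/(3EI) = θ_0, giving M_B = 259.7 kN·m (hogging).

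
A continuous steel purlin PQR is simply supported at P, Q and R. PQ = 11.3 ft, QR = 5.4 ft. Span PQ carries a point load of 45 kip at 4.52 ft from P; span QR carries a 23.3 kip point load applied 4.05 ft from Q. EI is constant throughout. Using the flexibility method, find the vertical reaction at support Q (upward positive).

R_Q = 40.95 kip

Insert a hinge at Q; M_Q is the redundant, and each span becomes simply supported.
End slopes at the hinge Q, treating each span as simply supported:
  span PQ: point load 45 at a = 4.52: Pab(L + a)/(6LEI) = 321.8/EI
  span QR: point load 23.3 at a = 4.05: Pab(L + b)/(6LEI) = 26.54/EI
  relative rotation θ_0 = (321.8 + 26.54)/EI = 348.3/EI
A unit hogging moment at Q produces rotation L₁/(3EI) + L₂/(3EI) = 5.567/EI.
Compatibility: M_Q·(L₁+L₂)/(3EI) = θ_0, giving M_Q = 62.57 kip·ft (hogging).
Span PQ, ΣM about P with M_Q applied at Q: R_Q^{PQ}·11.3 = 203.4 + 62.57, so R_Q^{PQ} = 23.54 kip and R_P = 45 − 23.54 = 21.46 kip.
Span QR, ΣM about R: R_Q^{QR}·5.4 = 31.45 + 62.57, so R_Q^{QR} = 17.41 kip and R_R = 23.3 − 17.41 = 5.888 kip.
R_Q = 23.54 + 17.41 = 40.95 kip.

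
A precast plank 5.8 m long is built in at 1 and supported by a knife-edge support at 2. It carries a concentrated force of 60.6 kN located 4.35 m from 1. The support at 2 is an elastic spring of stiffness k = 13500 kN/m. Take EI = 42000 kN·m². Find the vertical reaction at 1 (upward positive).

Take the reaction at 2 as the redundant and release it; the primary structure is a cantilever fixed at 1.
Free-end deflection of the primary structure under the applied loading (downward +):
  point load 60.6 at a = 4.35: Pa²(3L − a)/(6EI) = 2494/EI
Tip deflection under a unit load at 2: L³/(3EI) = 65.04/EI.
With EI = 42000 kN·m²: δ_0 = 0.059383 m and δ_{22} = 0.001549 m/kN.
Compatibility — the spring shortens by R_2/k under the reaction it provides: δ_0 − R_2·δ_{22} = R_2/k. With 1/k = 0.000074 m/kN, R_2 = δ_0 / (δ_{22} + 1/k) = 0.059383 / (0.001549 + 0.000074) = 36.6 kN.
Vertical equilibrium: R_1 = ΣP − R_2 = 60.6 − 36.6 = 24 kN.

R_1 = 24 kN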